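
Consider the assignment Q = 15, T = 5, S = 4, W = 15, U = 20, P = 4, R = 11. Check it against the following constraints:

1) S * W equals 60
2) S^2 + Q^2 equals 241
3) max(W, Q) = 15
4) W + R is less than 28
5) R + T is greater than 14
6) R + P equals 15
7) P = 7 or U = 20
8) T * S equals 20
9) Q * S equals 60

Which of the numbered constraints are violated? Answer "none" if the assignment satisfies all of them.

Yes — all constraints hold.

1) S * W = 4 * 15 = 60  holds
2) S^2 + Q^2 = 4^2 + 15^2 = 16 + 225 = 241  holds
3) max(15, 15) = 15  holds
4) W + R = 15 + 11 = 26; 26 < 28  holds
5) R + T = 11 + 5 = 16; 16 > 14  holds
6) R + P = 11 + 4 = 15  holds
7) P = 4 ≠ 7, but U = 20 = 20 (second disjunct)  holds
8) T * S = 5 * 4 = 20  holds
9) Q * S = 15 * 4 = 60  holds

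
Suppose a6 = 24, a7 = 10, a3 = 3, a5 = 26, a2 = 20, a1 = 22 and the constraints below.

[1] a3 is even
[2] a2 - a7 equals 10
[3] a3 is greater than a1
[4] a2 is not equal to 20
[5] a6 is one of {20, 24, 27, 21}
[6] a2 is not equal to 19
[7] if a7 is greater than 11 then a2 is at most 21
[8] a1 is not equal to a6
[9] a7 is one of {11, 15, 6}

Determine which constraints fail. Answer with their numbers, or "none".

[1] a3 = 3 is odd — does not hold.
[2] a2 - a7 = 20 - 10 = 10 — holds.
[3] a3 = 3, a1 = 22; 3 ≤ 22 (want >) — does not hold.
[4] a2 = 20, but 20 is required to differ — does not hold.
[5] a6 = 24 is in {20, 24, 27, 21} — holds.
[6] a2 = 20, and 20 ≠ 19 — holds.
[7] a7 = 10, not > 11; antecedent false, conditional vacuously true — holds.
[8] a1 = 22, a6 = 24; distinct — holds.
[9] a7 = 10 is not in {11, 15, 6} — does not hold.

Constraints 1, 3, 4, and 9 are violated.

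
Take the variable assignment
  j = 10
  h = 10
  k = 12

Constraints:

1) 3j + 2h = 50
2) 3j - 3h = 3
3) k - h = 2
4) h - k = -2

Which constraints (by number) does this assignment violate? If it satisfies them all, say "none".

Violated: 2.

1) 3j + 2h = 3(10) + 2(10) = 50 — OK.
2) 3j - 3h = 3(10) - 3(10) = 0, not 3 — violated.
3) k - h = 12 - 10 = 2 — OK.
4) h - k = 10 - 12 = -2 — OK.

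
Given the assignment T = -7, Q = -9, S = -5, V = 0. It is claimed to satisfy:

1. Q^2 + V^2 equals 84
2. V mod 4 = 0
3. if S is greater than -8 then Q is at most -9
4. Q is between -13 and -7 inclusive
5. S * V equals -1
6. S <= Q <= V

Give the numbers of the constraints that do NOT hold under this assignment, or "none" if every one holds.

No — constraints 1, 5, 6 are not satisfied.

1. Q^2 + V^2 = (-9)^2 + 0^2 = 81 + 0 = 81, not 84 — fails.
2. 0 mod 4 = 0 — holds.
3. S = -5 > -8, so we need Q ≤ -9; Q = -9 ≤ -9 — holds.
4. Q = -9 lies in [-13, -7] — holds.
5. S * V = -5 * 0 = 0, not -1 — fails.
6. values -5, -9, 0; S = -5 is not <= Q = -9 — fails.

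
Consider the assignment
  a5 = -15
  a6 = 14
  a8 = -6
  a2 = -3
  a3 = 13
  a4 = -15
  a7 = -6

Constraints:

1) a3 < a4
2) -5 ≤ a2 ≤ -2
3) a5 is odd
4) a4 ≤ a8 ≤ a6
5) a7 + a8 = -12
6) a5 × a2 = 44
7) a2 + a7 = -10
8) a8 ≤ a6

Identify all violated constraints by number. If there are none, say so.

1) a3 = 13, a4 = -15; 13 ≥ -15 (want <) — violated.
2) a2 = -3 lies in [-5, -2] — satisfied.
3) a5 = -15 is odd — satisfied.
4) values -15 ≤ -6 ≤ 14 — satisfied.
5) a7 + a8 = -6 + (-6) = -12 — satisfied.
6) a5 × a2 = -15 × (-3) = 45, not 44 — violated.
7) a2 + a7 = -3 + (-6) = -9, not -10 — violated.
8) a8 = -6, a6 = 14; -6 ≤ 14 — satisfied.

Constraints 1, 6, and 7 are violated.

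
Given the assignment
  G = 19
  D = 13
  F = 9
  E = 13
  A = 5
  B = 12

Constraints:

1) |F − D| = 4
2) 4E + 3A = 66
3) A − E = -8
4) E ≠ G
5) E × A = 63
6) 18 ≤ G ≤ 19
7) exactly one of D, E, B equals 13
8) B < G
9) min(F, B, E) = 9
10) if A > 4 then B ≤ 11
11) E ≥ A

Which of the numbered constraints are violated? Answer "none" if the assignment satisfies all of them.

Constraints 2, 5, 7, and 10 do not hold.

1) |9 − 13| = 4  true
2) 4E + 3A = 4(13) + 3(5) = 67, not 66  false
3) A − E = 5 − 13 = -8  true
4) E = 13, G = 19; distinct  true
5) E × A = 13 × 5 = 65, not 63  false
6) G = 19 lies in [18, 19]  true
7) D=13, E=13, B=12; 2 of them equal 13, not exactly one  false
8) B = 12, G = 19; 12 < 19  true
9) min(9, 12, 13) = 9  true
10) A = 5 > 4, so we need B ≤ 11; but B = 12 > 11  false
11) E = 13, A = 5; 13 ≥ 5  true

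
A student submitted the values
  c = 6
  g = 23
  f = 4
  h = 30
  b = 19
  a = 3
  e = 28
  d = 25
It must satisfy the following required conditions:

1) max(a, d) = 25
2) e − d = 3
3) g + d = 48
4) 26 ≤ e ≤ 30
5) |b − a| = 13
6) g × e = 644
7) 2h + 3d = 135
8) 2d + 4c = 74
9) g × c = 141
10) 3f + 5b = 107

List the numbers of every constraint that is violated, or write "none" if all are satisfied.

Violated: 5, 9.

1) max(3, 25) = 25 — holds.
2) e − d = 28 − 25 = 3 — holds.
3) g + d = 23 + 25 = 48 — holds.
4) e = 28 lies in [26, 30] — holds.
5) |19 − 3| = 16, not 13 — does not hold.
6) g × e = 23 × 28 = 644 — holds.
7) 2h + 3d = 2(30) + 3(25) = 135 — holds.
8) 2d + 4c = 2(25) + 4(6) = 74 — holds.
9) g × c = 23 × 6 = 138, not 141 — does not hold.
10) 3f + 5b = 3(4) + 5(19) = 107 — holds.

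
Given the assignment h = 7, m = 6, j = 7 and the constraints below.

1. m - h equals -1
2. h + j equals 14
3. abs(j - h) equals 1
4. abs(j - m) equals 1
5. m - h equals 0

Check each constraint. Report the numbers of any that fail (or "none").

No — constraints 3, 5 are not satisfied.

1. m - h = 6 - 7 = -1  OK
2. h + j = 7 + 7 = 14  OK
3. abs(7 - 7) = 0, not 1  FAIL
4. abs(7 - 6) = 1  OK
5. m - h = 6 - 7 = -1, not 0  FAIL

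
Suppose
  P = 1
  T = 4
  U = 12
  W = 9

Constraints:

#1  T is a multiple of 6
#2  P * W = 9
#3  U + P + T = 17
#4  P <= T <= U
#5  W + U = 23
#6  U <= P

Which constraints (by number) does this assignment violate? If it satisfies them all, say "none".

#1 4 = 6*0 + 4, so 6 does not divide 4 — violated.
#2 P * W = 1 * 9 = 9 — satisfied.
#3 U + P + T = 12 + 1 + 4 = 17 — satisfied.
#4 values 1 <= 4 <= 12 — satisfied.
#5 W + U = 9 + 12 = 21, not 23 — violated.
#6 U = 12, P = 1; 12 > 1 (want ≤) — violated.

Constraints 1, 5, and 6 are violated.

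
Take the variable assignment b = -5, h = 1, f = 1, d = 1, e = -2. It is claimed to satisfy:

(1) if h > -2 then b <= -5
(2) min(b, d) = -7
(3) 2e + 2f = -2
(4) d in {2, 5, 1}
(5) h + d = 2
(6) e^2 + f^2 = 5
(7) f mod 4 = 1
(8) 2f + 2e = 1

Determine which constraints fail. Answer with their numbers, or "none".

Violated: 2 and 8.

(1) h = 1 > -2, so we need b ≤ -5; b = -5 ≤ -5 — OK.
(2) min(-5, 1) = -5, not -7 — violated.
(3) 2e + 2f = 2(-2) + 2(1) = -2 — OK.
(4) d = 1 is in {2, 5, 1} — OK.
(5) h + d = 1 + 1 = 2 — OK.
(6) e^2 + f^2 = (-2)^2 + 1^2 = 4 + 1 = 5 — OK.
(7) 1 mod 4 = 1 — OK.
(8) 2f + 2e = 2(1) + 2(-2) = -2, not 1 — violated.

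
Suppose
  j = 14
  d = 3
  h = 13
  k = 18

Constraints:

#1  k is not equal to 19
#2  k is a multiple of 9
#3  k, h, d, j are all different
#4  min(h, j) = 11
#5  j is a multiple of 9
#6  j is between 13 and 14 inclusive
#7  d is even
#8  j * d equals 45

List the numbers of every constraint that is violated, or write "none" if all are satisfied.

#1 k = 18, and 18 ≠ 19  OK
#2 18 / 9 = 2, so 9 divides 18  OK
#3 values 18, 13, 3, 14 are pairwise distinct  OK
#4 min(13, 14) = 13, not 11  FAIL
#5 14 = 9*1 + 5, so 9 does not divide 14  FAIL
#6 j = 14 lies in [13, 14]  OK
#7 d = 3 is odd  FAIL
#8 j * d = 14 * 3 = 42, not 45  FAIL

No — constraints 4, 5, 7, and 8 are not satisfied.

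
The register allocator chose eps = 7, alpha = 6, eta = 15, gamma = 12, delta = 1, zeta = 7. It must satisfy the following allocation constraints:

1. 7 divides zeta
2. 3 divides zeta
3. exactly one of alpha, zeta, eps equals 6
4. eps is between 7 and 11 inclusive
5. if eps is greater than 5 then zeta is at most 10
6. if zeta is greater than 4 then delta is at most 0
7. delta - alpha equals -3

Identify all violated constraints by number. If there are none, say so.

1. 7 / 7 = 1, so 7 divides 7  yes
2. 7 = 3*2 + 1, so 3 does not divide 7  no
3. alpha=6, zeta=7, eps=7; 1 of them equals 6  yes
4. eps = 7 lies in [7, 11]  yes
5. eps = 7 > 5, so we need zeta ≤ 10; zeta = 7 ≤ 10  yes
6. zeta = 7 > 4, so we need delta ≤ 0; but delta = 1 > 0  no
7. delta - alpha = 1 - 6 = -5, not -3  no

Constraints 2, 6, 7 do not hold.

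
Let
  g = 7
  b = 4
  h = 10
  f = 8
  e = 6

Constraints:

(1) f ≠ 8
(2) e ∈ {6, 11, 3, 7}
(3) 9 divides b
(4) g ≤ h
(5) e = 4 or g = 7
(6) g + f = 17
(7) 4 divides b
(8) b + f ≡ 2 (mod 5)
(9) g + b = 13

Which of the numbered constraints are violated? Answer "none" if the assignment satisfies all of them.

Constraints 1, 3, 6, 9 are violated.

(1) f = 8, but 8 is required to differ  fails
(2) e = 6 is in {6, 11, 3, 7}  holds
(3) 4 = 9×0 + 4, so 9 does not divide 4  fails
(4) g = 7, h = 10; 7 ≤ 10  holds
(5) e = 6 ≠ 4, but g = 7 = 7 (second disjunct)  holds
(6) g + f = 7 + 8 = 15, not 17  fails
(7) 4 / 4 = 1, so 4 divides 4  holds
(8) b + f = 12; 12 mod 5 = 2  holds
(9) g + b = 7 + 4 = 11, not 13  fails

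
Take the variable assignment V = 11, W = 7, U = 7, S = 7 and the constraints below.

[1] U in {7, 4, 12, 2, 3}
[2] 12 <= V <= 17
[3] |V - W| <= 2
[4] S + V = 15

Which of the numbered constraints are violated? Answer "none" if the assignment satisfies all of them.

[1] U = 7 is in {7, 4, 12, 2, 3}  ✓
[2] V = 11 is outside [12, 17]  ✗
[3] |11 - 7| = 4; 4 > 2, exceeds bound 2  ✗
[4] S + V = 7 + 11 = 18, not 15  ✗

The assignment fails constraints 2, 3, 4.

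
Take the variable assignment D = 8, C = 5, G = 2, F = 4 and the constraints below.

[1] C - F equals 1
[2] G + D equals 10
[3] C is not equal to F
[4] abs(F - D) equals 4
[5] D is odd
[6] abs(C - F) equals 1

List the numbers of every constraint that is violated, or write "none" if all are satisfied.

[1] C - F = 5 - 4 = 1 — holds.
[2] G + D = 2 + 8 = 10 — holds.
[3] C = 5, F = 4; distinct — holds.
[4] abs(4 - 8) = 4 — holds.
[5] D = 8 is even — fails.
[6] abs(5 - 4) = 1 — holds.

No — constraint 5 is not satisfied.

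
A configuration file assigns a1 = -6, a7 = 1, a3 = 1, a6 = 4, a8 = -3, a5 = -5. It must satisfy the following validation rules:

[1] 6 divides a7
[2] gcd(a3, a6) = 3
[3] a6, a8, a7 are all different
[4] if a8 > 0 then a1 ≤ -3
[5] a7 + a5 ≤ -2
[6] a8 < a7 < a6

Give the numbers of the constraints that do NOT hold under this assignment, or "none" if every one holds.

The assignment fails constraints 1, 2.

[1] 1 = 6×0 + 1, so 6 does not divide 1 — does not hold.
[2] gcd(1, 4) = 1, not 3 — does not hold.
[3] values 4, -3, 1 are pairwise distinct — holds.
[4] a8 = -3, not > 0; antecedent false, conditional vacuously true — holds.
[5] a7 + a5 = 1 + (-5) = -4; -4 ≤ -2 — holds.
[6] values -3 < 1 < 4 — holds.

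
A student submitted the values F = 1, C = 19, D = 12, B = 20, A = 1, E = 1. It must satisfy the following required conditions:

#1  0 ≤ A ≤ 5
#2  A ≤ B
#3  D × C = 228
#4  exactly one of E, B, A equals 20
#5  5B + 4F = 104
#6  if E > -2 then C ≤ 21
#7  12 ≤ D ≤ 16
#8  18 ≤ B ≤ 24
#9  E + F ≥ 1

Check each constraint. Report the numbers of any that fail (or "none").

#1 A = 1 lies in [0, 5] — satisfied.
#2 A = 1, B = 20; 1 ≤ 20 — satisfied.
#3 D × C = 12 × 19 = 228 — satisfied.
#4 E=1, B=20, A=1; 1 of them equals 20 — satisfied.
#5 5B + 4F = 5(20) + 4(1) = 104 — satisfied.
#6 E = 1 > -2, so we need C ≤ 21; C = 19 ≤ 21 — satisfied.
#7 D = 12 lies in [12, 16] — satisfied.
#8 B = 20 lies in [18, 24] — satisfied.
#9 E + F = 1 + 1 = 2; 2 ≥ 1 — satisfied.

No violations.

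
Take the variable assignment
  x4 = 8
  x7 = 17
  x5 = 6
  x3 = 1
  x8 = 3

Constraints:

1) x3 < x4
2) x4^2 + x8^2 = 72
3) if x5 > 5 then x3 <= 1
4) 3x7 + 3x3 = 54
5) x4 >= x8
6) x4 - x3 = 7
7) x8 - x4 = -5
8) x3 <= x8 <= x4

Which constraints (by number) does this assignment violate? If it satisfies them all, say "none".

1) x3 = 1, x4 = 8; 1 < 8  OK
2) x4^2 + x8^2 = 8^2 + 3^2 = 64 + 9 = 73, not 72  FAIL
3) x5 = 6 > 5, so we need x3 ≤ 1; x3 = 1 ≤ 1  OK
4) 3x7 + 3x3 = 3(17) + 3(1) = 54  OK
5) x4 = 8, x8 = 3; 8 ≥ 3  OK
6) x4 - x3 = 8 - 1 = 7  OK
7) x8 - x4 = 3 - 8 = -5  OK
8) values 1 <= 3 <= 8  OK

The assignment fails constraint 2.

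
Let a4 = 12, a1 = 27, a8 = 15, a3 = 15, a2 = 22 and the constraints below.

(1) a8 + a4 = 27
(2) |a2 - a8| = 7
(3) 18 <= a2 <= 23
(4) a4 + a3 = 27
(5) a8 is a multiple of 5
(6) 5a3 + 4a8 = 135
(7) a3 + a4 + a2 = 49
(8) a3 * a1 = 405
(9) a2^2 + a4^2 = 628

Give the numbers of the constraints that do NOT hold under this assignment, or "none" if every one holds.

All constraints are satisfied.

(1) a8 + a4 = 15 + 12 = 27 — satisfied.
(2) |22 - 15| = 7 — satisfied.
(3) a2 = 22 lies in [18, 23] — satisfied.
(4) a4 + a3 = 12 + 15 = 27 — satisfied.
(5) 15 / 5 = 3, so 5 divides 15 — satisfied.
(6) 5a3 + 4a8 = 5(15) + 4(15) = 135 — satisfied.
(7) a3 + a4 + a2 = 15 + 12 + 22 = 49 — satisfied.
(8) a3 * a1 = 15 * 27 = 405 — satisfied.
(9) a2^2 + a4^2 = 22^2 + 12^2 = 484 + 144 = 628 — satisfied.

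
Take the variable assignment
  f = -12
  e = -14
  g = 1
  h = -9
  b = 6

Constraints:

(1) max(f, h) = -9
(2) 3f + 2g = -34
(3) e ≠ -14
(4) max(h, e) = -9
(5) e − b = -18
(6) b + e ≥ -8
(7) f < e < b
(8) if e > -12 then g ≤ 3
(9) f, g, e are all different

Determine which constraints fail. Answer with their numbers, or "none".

(1) max(-12, -9) = -9  yes
(2) 3f + 2g = 3(-12) + 2(1) = -34  yes
(3) e = -14, but -14 is required to differ  no
(4) max(-9, -14) = -9  yes
(5) e − b = -14 − 6 = -20, not -18  no
(6) b + e = 6 + (-14) = -8; -8 ≥ -8  yes
(7) values -12, -14, 6; f = -12 is not < e = -14  no
(8) e = -14, not > -12; antecedent false, conditional vacuously true  yes
(9) values -12, 1, -14 are pairwise distinct  yes

Constraints 3, 5, 7 do not hold.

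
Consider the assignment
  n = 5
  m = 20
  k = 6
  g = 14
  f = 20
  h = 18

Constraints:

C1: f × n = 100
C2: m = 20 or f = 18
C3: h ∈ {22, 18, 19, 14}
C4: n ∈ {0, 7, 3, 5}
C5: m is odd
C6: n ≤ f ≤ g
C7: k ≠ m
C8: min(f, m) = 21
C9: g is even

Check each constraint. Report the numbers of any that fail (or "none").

The assignment fails constraints 5, 6, and 8.

C1: f × n = 20 × 5 = 100  ✔
C2: m = 20 = 20 (first disjunct)  ✔
C3: h = 18 is in {22, 18, 19, 14}  ✔
C4: n = 5 is in {0, 7, 3, 5}  ✔
C5: m = 20 is even  ✘
C6: values 5, 20, 14; f = 20 is not ≤ g = 14  ✘
C7: k = 6, m = 20; distinct  ✔
C8: min(20, 20) = 20, not 21  ✘
C9: g = 14 is even  ✔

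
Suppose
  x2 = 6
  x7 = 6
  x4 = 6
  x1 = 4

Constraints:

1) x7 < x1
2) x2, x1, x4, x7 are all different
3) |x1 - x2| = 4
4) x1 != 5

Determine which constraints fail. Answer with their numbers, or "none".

Constraints 1, 2, and 3 are violated.

1) x7 = 6, x1 = 4; 6 ≥ 4 (want <) — violated.
2) x2 = x4 = 6, not all different — violated.
3) |4 - 6| = 2, not 4 — violated.
4) x1 = 4, and 4 ≠ 5 — satisfied.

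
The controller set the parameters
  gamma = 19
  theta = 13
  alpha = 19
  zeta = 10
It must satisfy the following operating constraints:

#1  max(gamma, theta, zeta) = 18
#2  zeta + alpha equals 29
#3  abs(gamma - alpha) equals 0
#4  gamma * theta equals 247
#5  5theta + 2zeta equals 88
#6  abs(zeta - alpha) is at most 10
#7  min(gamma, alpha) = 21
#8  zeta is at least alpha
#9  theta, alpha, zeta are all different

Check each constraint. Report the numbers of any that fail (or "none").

The assignment fails constraints 1, 5, 7, and 8.

#1 max(19, 13, 10) = 19, not 18  no
#2 zeta + alpha = 10 + 19 = 29  yes
#3 abs(19 - 19) = 0  yes
#4 gamma * theta = 19 * 13 = 247  yes
#5 5theta + 2zeta = 5(13) + 2(10) = 85, not 88  no
#6 abs(10 - 19) = 9; 9 ≤ 10  yes
#7 min(19, 19) = 19, not 21  no
#8 zeta = 10, alpha = 19; 10 < 19 (want ≥)  no
#9 values 13, 19, 10 are pairwise distinct  yes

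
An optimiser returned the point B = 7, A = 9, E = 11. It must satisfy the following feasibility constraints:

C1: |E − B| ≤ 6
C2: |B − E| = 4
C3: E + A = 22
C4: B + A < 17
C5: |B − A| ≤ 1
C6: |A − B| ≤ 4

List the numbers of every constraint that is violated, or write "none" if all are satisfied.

The assignment fails constraints 3, 5.

C1: |11 − 7| = 4; 4 ≤ 6  holds
C2: |7 − 11| = 4  holds
C3: E + A = 11 + 9 = 20, not 22  fails
C4: B + A = 7 + 9 = 16; 16 < 17  holds
C5: |7 − 9| = 2; 2 > 1, exceeds bound 1  fails
C6: |9 − 7| = 2; 2 ≤ 4  holds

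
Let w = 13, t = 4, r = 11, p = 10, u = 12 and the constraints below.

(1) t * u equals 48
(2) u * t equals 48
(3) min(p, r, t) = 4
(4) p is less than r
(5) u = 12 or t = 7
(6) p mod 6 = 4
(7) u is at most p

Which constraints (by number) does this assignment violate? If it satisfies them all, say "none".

(1) t * u = 4 * 12 = 48 — OK.
(2) u * t = 12 * 4 = 48 — OK.
(3) min(10, 11, 4) = 4 — OK.
(4) p = 10, r = 11; 10 < 11 — OK.
(5) u = 12 = 12 (first disjunct) — OK.
(6) 10 mod 6 = 4 — OK.
(7) u = 12, p = 10; 12 > 10 (want ≤) — violated.

Constraint 7 does not hold.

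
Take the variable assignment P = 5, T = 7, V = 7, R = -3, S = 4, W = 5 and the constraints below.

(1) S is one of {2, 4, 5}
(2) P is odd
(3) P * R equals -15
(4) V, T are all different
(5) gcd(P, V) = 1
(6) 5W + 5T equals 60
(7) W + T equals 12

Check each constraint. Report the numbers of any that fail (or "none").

No — constraint 4 is not satisfied.

(1) S = 4 is in {2, 4, 5} — holds.
(2) P = 5 is odd — holds.
(3) P * R = 5 * (-3) = -15 — holds.
(4) V = T = 7, not all different — fails.
(5) gcd(5, 7) = 1 — holds.
(6) 5W + 5T = 5(5) + 5(7) = 60 — holds.
(7) W + T = 5 + 7 = 12 — holds.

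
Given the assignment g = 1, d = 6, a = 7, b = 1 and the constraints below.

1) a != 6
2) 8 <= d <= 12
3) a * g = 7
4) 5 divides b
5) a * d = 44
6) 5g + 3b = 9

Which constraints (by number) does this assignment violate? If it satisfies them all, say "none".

1) a = 7, and 7 ≠ 6 — OK.
2) d = 6 is outside [8, 12] — violated.
3) a * g = 7 * 1 = 7 — OK.
4) 1 = 5*0 + 1, so 5 does not divide 1 — violated.
5) a * d = 7 * 6 = 42, not 44 — violated.
6) 5g + 3b = 5(1) + 3(1) = 8, not 9 — violated.

The assignment fails constraints 2, 4, 5, 6.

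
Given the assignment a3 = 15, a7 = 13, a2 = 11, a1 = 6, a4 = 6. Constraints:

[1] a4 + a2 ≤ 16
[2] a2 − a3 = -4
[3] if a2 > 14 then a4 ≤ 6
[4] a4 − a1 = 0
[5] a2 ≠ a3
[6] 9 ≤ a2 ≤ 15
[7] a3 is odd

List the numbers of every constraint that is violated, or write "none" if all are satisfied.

[1] a4 + a2 = 6 + 11 = 17; 17 > 16, bound 16 not met — violated.
[2] a2 − a3 = 11 − 15 = -4 — satisfied.
[3] a2 = 11, not > 14; antecedent false, conditional vacuously true — satisfied.
[4] a4 − a1 = 6 − 6 = 0 — satisfied.
[5] a2 = 11, a3 = 15; distinct — satisfied.
[6] a2 = 11 lies in [9, 15] — satisfied.
[7] a3 = 15 is odd — satisfied.

Violated: 1.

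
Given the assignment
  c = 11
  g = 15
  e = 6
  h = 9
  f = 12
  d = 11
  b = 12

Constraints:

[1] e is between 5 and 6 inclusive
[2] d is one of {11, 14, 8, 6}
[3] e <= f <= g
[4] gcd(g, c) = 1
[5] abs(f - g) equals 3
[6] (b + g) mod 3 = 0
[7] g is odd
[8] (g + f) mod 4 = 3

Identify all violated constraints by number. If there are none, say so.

The assignment satisfies every constraint.

[1] e = 6 lies in [5, 6] — holds.
[2] d = 11 is in {11, 14, 8, 6} — holds.
[3] values 6 <= 12 <= 15 — holds.
[4] gcd(15, 11) = 1 — holds.
[5] abs(12 - 15) = 3 — holds.
[6] b + g = 27; 27 mod 3 = 0 — holds.
[7] g = 15 is odd — holds.
[8] g + f = 27; 27 mod 4 = 3 — holds.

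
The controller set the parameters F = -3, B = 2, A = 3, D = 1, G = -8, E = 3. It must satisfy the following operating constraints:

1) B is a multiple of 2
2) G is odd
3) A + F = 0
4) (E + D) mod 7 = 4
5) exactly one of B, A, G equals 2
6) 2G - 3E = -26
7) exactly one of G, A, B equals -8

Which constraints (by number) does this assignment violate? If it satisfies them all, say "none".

1) 2 / 2 = 1, so 2 divides 2 — holds.
2) G = -8 is even — fails.
3) A + F = 3 + (-3) = 0 — holds.
4) E + D = 4; 4 mod 7 = 4 — holds.
5) B=2, A=3, G=-8; 1 of them equals 2 — holds.
6) 2G - 3E = 2(-8) - 3(3) = -25, not -26 — fails.
7) G=-8, A=3, B=2; 1 of them equals -8 — holds.

Violated: 2 and 6.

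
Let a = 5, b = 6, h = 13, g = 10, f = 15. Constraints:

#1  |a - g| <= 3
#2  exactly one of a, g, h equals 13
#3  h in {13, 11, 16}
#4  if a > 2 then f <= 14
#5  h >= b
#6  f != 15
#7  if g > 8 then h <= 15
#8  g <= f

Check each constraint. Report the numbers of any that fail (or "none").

#1 |5 - 10| = 5; 5 > 3, exceeds bound 3 — does not hold.
#2 a=5, g=10, h=13; 1 of them equals 13 — holds.
#3 h = 13 is in {13, 11, 16} — holds.
#4 a = 5 > 2, so we need f ≤ 14; but f = 15 > 14 — does not hold.
#5 h = 13, b = 6; 13 ≥ 6 — holds.
#6 f = 15, but 15 is required to differ — does not hold.
#7 g = 10 > 8, so we need h ≤ 15; h = 13 ≤ 15 — holds.
#8 g = 10, f = 15; 10 ≤ 15 — holds.

The assignment fails constraints 1, 4, and 6.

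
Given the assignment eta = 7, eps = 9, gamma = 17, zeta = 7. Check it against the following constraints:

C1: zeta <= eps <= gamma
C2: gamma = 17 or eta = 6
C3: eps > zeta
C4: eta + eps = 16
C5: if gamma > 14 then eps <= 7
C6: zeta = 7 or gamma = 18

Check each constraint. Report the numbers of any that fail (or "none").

Constraint 5 is violated.

C1: values 7 <= 9 <= 17  ✔
C2: gamma = 17 = 17 (first disjunct)  ✔
C3: eps = 9, zeta = 7; 9 > 7  ✔
C4: eta + eps = 7 + 9 = 16  ✔
C5: gamma = 17 > 14, so we need eps ≤ 7; but eps = 9 > 7  ✘
C6: zeta = 7 = 7 (first disjunct)  ✔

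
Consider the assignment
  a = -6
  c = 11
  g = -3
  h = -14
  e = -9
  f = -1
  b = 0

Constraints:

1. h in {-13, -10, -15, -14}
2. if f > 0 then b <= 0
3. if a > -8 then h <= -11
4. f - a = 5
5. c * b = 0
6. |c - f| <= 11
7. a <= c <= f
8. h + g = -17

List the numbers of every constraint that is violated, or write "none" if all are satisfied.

Violated: 6 and 7.

1. h = -14 is in {-13, -10, -15, -14}  ✓
2. f = -1, not > 0; antecedent false, conditional vacuously true  ✓
3. a = -6 > -8, so we need h ≤ -11; h = -14 ≤ -11  ✓
4. f - a = -1 - (-6) = 5  ✓
5. c * b = 11 * 0 = 0  ✓
6. |11 - (-1)| = 12; 12 > 11, exceeds bound 11  ✗
7. values -6, 11, -1; c = 11 is not <= f = -1  ✗
8. h + g = -14 + (-3) = -17  ✓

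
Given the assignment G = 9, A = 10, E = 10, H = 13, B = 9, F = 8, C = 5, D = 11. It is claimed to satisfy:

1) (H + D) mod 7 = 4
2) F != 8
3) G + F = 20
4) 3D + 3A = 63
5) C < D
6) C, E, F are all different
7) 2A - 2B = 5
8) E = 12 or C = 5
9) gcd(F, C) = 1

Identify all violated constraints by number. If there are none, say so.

1) H + D = 24; 24 mod 7 = 3, not 4  false
2) F = 8, but 8 is required to differ  false
3) G + F = 9 + 8 = 17, not 20  false
4) 3D + 3A = 3(11) + 3(10) = 63  true
5) C = 5, D = 11; 5 < 11  true
6) values 5, 10, 8 are pairwise distinct  true
7) 2A - 2B = 2(10) - 2(9) = 2, not 5  false
8) E = 10 ≠ 12, but C = 5 = 5 (second disjunct)  true
9) gcd(8, 5) = 1  true

Constraints 1, 2, 3, and 7 are violated.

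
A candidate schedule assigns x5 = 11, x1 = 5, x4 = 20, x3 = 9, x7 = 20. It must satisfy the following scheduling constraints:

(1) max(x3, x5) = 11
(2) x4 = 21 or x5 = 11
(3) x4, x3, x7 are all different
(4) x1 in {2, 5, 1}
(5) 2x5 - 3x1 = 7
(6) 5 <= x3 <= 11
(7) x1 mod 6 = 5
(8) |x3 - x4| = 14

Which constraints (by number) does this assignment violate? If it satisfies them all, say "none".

Constraints 3 and 8 are violated.

(1) max(9, 11) = 11  true
(2) x4 = 20 ≠ 21, but x5 = 11 = 11 (second disjunct)  true
(3) x4 = x7 = 20, not all different  false
(4) x1 = 5 is in {2, 5, 1}  true
(5) 2x5 - 3x1 = 2(11) - 3(5) = 7  true
(6) x3 = 9 lies in [5, 11]  true
(7) 5 mod 6 = 5  true
(8) |9 - 20| = 11, not 14  false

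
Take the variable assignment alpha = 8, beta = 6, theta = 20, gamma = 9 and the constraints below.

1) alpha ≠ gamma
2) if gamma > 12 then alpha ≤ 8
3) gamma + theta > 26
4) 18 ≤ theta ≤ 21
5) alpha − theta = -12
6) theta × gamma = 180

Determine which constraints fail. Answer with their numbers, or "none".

1) alpha = 8, gamma = 9; distinct  true
2) gamma = 9, not > 12; antecedent false, conditional vacuously true  true
3) gamma + theta = 9 + 20 = 29; 29 > 26  true
4) theta = 20 lies in [18, 21]  true
5) alpha − theta = 8 − 20 = -12  true
6) theta × gamma = 20 × 9 = 180  true

No violations.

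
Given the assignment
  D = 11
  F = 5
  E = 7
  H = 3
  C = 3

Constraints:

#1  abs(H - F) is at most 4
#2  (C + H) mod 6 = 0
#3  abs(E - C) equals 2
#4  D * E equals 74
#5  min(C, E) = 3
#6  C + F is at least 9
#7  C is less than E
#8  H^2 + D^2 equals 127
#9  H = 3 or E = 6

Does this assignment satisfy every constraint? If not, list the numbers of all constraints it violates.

The assignment fails constraints 3, 4, 6, and 8.

#1 abs(3 - 5) = 2; 2 ≤ 4  yes
#2 C + H = 6; 6 mod 6 = 0  yes
#3 abs(7 - 3) = 4, not 2  no
#4 D * E = 11 * 7 = 77, not 74  no
#5 min(3, 7) = 3  yes
#6 C + F = 3 + 5 = 8; 8 < 9, bound 9 not met  no
#7 C = 3, E = 7; 3 < 7  yes
#8 H^2 + D^2 = 3^2 + 11^2 = 9 + 121 = 130, not 127  no
#9 H = 3 = 3 (first disjunct)  yes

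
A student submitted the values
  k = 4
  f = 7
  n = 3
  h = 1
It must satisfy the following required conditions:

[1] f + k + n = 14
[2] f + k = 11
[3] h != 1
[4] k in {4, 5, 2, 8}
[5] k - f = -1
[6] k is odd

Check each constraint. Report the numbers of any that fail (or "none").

[1] f + k + n = 7 + 4 + 3 = 14 — satisfied.
[2] f + k = 7 + 4 = 11 — satisfied.
[3] h = 1, but 1 is required to differ — violated.
[4] k = 4 is in {4, 5, 2, 8} — satisfied.
[5] k - f = 4 - 7 = -3, not -1 — violated.
[6] k = 4 is even — violated.

Constraints 3, 5, and 6 do not hold.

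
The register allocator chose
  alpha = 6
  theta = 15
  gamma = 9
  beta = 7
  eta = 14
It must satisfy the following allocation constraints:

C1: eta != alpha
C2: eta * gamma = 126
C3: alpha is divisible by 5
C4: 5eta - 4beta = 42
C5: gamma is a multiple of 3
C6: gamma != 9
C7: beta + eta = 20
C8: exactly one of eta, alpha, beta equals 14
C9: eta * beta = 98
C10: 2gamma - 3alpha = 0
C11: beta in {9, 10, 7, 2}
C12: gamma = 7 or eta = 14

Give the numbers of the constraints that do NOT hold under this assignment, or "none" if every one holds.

Constraints 3, 6, and 7 do not hold.

C1: eta = 14, alpha = 6; distinct — holds.
C2: eta * gamma = 14 * 9 = 126 — holds.
C3: 6 = 5*1 + 1, so 5 does not divide 6 — fails.
C4: 5eta - 4beta = 5(14) - 4(7) = 42 — holds.
C5: 9 / 3 = 3, so 3 divides 9 — holds.
C6: gamma = 9, but 9 is required to differ — fails.
C7: beta + eta = 7 + 14 = 21, not 20 — fails.
C8: eta=14, alpha=6, beta=7; 1 of them equals 14 — holds.
C9: eta * beta = 14 * 7 = 98 — holds.
C10: 2gamma - 3alpha = 2(9) - 3(6) = 0 — holds.
C11: beta = 7 is in {9, 10, 7, 2} — holds.
C12: gamma = 9 ≠ 7, but eta = 14 = 14 (second disjunct) — holds.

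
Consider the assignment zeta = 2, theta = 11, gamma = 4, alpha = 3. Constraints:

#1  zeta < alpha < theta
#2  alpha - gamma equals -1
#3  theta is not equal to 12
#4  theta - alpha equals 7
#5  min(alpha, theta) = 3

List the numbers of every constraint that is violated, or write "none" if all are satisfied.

Constraint 4 is violated.

#1 values 2 < 3 < 11 — holds.
#2 alpha - gamma = 3 - 4 = -1 — holds.
#3 theta = 11, and 11 ≠ 12 — holds.
#4 theta - alpha = 11 - 3 = 8, not 7 — fails.
#5 min(3, 11) = 3 — holds.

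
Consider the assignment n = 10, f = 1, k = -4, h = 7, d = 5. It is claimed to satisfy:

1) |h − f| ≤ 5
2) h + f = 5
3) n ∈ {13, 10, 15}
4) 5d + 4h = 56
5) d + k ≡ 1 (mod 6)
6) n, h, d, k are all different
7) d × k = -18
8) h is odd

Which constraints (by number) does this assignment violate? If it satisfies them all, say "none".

Constraints 1, 2, 4, 7 are violated.

1) |7 − 1| = 6; 6 > 5, exceeds bound 5 — does not hold.
2) h + f = 7 + 1 = 8, not 5 — does not hold.
3) n = 10 is in {13, 10, 15} — holds.
4) 5d + 4h = 5(5) + 4(7) = 53, not 56 — does not hold.
5) d + k = 1; 1 mod 6 = 1 — holds.
6) values 10, 7, 5, -4 are pairwise distinct — holds.
7) d × k = 5 × (-4) = -20, not -18 — does not hold.
8) h = 7 is odd — holds.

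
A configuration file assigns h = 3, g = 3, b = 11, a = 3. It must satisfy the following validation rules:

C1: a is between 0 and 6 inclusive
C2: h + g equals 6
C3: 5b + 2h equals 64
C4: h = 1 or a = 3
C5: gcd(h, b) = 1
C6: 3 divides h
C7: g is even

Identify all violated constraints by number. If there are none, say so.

Constraints 3 and 7 are violated.

C1: a = 3 lies in [0, 6] — holds.
C2: h + g = 3 + 3 = 6 — holds.
C3: 5b + 2h = 5(11) + 2(3) = 61, not 64 — fails.
C4: h = 3 ≠ 1, but a = 3 = 3 (second disjunct) — holds.
C5: gcd(3, 11) = 1 — holds.
C6: 3 / 3 = 1, so 3 divides 3 — holds.
C7: g = 3 is odd — fails.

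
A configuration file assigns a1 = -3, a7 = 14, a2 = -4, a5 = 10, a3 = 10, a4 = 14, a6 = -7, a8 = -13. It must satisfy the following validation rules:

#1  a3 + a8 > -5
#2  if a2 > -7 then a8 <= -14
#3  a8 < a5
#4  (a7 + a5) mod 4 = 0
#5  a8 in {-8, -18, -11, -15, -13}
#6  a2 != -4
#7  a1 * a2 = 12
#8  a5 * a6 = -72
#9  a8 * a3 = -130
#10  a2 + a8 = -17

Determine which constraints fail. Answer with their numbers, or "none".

Constraints 2, 6, 8 are violated.

#1 a3 + a8 = 10 + (-13) = -3; -3 > -5 — satisfied.
#2 a2 = -4 > -7, so we need a8 ≤ -14; but a8 = -13 > -14 — violated.
#3 a8 = -13, a5 = 10; -13 < 10 — satisfied.
#4 a7 + a5 = 24; 24 mod 4 = 0 — satisfied.
#5 a8 = -13 is in {-8, -18, -11, -15, -13} — satisfied.
#6 a2 = -4, but -4 is required to differ — violated.
#7 a1 * a2 = -3 * (-4) = 12 — satisfied.
#8 a5 * a6 = 10 * (-7) = -70, not -72 — violated.
#9 a8 * a3 = -13 * 10 = -130 — satisfied.
#10 a2 + a8 = -4 + (-13) = -17 — satisfied.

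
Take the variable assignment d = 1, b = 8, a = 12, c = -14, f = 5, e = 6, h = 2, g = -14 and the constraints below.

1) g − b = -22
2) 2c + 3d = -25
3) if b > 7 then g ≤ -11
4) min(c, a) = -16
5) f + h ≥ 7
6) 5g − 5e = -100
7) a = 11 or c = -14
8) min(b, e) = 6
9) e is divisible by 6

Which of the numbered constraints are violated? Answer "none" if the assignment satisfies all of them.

1) g − b = -14 − 8 = -22 — holds.
2) 2c + 3d = 2(-14) + 3(1) = -25 — holds.
3) b = 8 > 7, so we need g ≤ -11; g = -14 ≤ -11 — holds.
4) min(-14, 12) = -14, not -16 — does not hold.
5) f + h = 5 + 2 = 7; 7 ≥ 7 — holds.
6) 5g − 5e = 5(-14) − 5(6) = -100 — holds.
7) a = 12 ≠ 11, but c = -14 = -14 (second disjunct) — holds.
8) min(8, 6) = 6 — holds.
9) 6 / 6 = 1, so 6 divides 6 — holds.

Constraint 4 is violated.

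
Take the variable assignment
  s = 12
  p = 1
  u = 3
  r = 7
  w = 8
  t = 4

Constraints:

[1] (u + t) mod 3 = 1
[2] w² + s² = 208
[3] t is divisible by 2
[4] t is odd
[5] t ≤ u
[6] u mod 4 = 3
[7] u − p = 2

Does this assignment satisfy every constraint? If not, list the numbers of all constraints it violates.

[1] u + t = 7; 7 mod 3 = 1 — holds.
[2] w² + s² = 8² + 12² = 64 + 144 = 208 — holds.
[3] 4 / 2 = 2, so 2 divides 4 — holds.
[4] t = 4 is even — does not hold.
[5] t = 4, u = 3; 4 > 3 (want ≤) — does not hold.
[6] 3 mod 4 = 3 — holds.
[7] u − p = 3 − 1 = 2 — holds.

The assignment fails constraints 4 and 5.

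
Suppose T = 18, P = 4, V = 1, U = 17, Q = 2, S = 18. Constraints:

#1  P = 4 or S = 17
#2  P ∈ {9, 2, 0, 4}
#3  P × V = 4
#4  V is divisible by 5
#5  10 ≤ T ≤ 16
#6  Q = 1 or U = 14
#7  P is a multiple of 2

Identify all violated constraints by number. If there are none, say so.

#1 P = 4 = 4 (first disjunct) — satisfied.
#2 P = 4 is in {9, 2, 0, 4} — satisfied.
#3 P × V = 4 × 1 = 4 — satisfied.
#4 1 = 5×0 + 1, so 5 does not divide 1 — violated.
#5 T = 18 is outside [10, 16] — violated.
#6 Q = 2 ≠ 1 and U = 17 ≠ 14; both disjuncts false — violated.
#7 4 / 2 = 2, so 2 divides 4 — satisfied.

Constraints 4, 5, and 6 do not hold.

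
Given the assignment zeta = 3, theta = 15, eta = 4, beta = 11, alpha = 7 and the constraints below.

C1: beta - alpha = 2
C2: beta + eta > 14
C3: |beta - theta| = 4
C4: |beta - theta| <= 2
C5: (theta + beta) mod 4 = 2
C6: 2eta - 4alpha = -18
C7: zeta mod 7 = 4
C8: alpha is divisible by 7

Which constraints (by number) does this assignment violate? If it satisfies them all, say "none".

C1: beta - alpha = 11 - 7 = 4, not 2  false
C2: beta + eta = 11 + 4 = 15; 15 > 14  true
C3: |11 - 15| = 4  true
C4: |11 - 15| = 4; 4 > 2, exceeds bound 2  false
C5: theta + beta = 26; 26 mod 4 = 2  true
C6: 2eta - 4alpha = 2(4) - 4(7) = -20, not -18  false
C7: 3 mod 7 = 3, not 4  false
C8: 7 / 7 = 1, so 7 divides 7  true

No — constraints 1, 4, 6, 7 are not satisfied.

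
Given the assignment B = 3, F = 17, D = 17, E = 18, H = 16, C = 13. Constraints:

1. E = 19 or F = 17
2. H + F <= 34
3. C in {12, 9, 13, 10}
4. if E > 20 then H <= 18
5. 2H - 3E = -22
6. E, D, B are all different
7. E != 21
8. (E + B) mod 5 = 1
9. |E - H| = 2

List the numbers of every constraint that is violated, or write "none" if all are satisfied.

Yes — all constraints hold.

1. E = 18 ≠ 19, but F = 17 = 17 (second disjunct) — OK.
2. H + F = 16 + 17 = 33; 33 ≤ 34 — OK.
3. C = 13 is in {12, 9, 13, 10} — OK.
4. E = 18, not > 20; antecedent false, conditional vacuously true — OK.
5. 2H - 3E = 2(16) - 3(18) = -22 — OK.
6. values 18, 17, 3 are pairwise distinct — OK.
7. E = 18, and 18 ≠ 21 — OK.
8. E + B = 21; 21 mod 5 = 1 — OK.
9. |18 - 16| = 2 — OK.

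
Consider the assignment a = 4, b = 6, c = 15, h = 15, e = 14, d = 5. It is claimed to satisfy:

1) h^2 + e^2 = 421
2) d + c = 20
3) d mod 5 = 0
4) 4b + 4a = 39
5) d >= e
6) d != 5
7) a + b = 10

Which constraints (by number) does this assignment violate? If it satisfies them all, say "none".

1) h^2 + e^2 = 15^2 + 14^2 = 225 + 196 = 421 — holds.
2) d + c = 5 + 15 = 20 — holds.
3) 5 mod 5 = 0 — holds.
4) 4b + 4a = 4(6) + 4(4) = 40, not 39 — does not hold.
5) d = 5, e = 14; 5 < 14 (want ≥) — does not hold.
6) d = 5, but 5 is required to differ — does not hold.
7) a + b = 4 + 6 = 10 — holds.

Violated: 4, 5, 6.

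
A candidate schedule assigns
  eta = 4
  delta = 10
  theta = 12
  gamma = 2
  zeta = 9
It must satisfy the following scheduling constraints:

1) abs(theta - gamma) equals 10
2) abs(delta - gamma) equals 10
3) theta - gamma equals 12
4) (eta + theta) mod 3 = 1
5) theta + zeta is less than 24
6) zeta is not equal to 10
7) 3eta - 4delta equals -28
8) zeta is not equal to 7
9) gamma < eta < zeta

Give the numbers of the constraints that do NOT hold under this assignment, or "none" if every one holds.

Violated: 2 and 3.

1) abs(12 - 2) = 10  true
2) abs(10 - 2) = 8, not 10  false
3) theta - gamma = 12 - 2 = 10, not 12  false
4) eta + theta = 16; 16 mod 3 = 1  true
5) theta + zeta = 12 + 9 = 21; 21 < 24  true
6) zeta = 9, and 9 ≠ 10  true
7) 3eta - 4delta = 3(4) - 4(10) = -28  true
8) zeta = 9, and 9 ≠ 7  true
9) values 2 < 4 < 9  true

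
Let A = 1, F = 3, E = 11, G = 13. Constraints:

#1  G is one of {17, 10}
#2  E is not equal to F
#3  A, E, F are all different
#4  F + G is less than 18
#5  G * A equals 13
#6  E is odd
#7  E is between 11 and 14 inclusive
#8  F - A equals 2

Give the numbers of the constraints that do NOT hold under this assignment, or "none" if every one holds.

The assignment fails constraint 1.

#1 G = 13 is not in {17, 10} — fails.
#2 E = 11, F = 3; distinct — holds.
#3 values 1, 11, 3 are pairwise distinct — holds.
#4 F + G = 3 + 13 = 16; 16 < 18 — holds.
#5 G * A = 13 * 1 = 13 — holds.
#6 E = 11 is odd — holds.
#7 E = 11 lies in [11, 14] — holds.
#8 F - A = 3 - 1 = 2 — holds.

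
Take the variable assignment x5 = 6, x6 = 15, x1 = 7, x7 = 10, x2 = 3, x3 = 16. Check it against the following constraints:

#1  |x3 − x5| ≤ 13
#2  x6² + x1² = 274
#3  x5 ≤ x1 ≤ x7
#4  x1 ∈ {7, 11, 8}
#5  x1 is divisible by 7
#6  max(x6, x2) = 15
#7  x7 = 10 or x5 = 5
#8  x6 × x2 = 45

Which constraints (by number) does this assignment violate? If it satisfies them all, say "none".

Yes — all constraints hold.

#1 |16 − 6| = 10; 10 ≤ 13  yes
#2 x6² + x1² = 15² + 7² = 225 + 49 = 274  yes
#3 values 6 ≤ 7 ≤ 10  yes
#4 x1 = 7 is in {7, 11, 8}  yes
#5 7 / 7 = 1, so 7 divides 7  yes
#6 max(15, 3) = 15  yes
#7 x7 = 10 = 10 (first disjunct)  yes
#8 x6 × x2 = 15 × 3 = 45  yes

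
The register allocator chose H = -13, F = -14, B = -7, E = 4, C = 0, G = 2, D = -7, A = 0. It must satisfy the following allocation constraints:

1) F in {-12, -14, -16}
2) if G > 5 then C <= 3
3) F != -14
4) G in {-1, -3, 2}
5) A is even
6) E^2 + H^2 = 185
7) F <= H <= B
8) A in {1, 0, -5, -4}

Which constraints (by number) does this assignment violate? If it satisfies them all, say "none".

The assignment fails constraint 3.

1) F = -14 is in {-12, -14, -16}  holds
2) G = 2, not > 5; antecedent false, conditional vacuously true  holds
3) F = -14, but -14 is required to differ  fails
4) G = 2 is in {-1, -3, 2}  holds
5) A = 0 is even  holds
6) E^2 + H^2 = 4^2 + (-13)^2 = 16 + 169 = 185  holds
7) values -14 <= -13 <= -7  holds
8) A = 0 is in {1, 0, -5, -4}  holds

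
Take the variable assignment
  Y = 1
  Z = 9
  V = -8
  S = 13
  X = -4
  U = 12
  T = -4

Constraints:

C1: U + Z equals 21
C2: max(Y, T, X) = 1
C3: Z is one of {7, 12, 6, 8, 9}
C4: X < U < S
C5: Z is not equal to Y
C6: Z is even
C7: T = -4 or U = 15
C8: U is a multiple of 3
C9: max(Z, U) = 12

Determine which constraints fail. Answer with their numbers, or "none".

C1: U + Z = 12 + 9 = 21 — OK.
C2: max(1, -4, -4) = 1 — OK.
C3: Z = 9 is in {7, 12, 6, 8, 9} — OK.
C4: values -4 < 12 < 13 — OK.
C5: Z = 9, Y = 1; distinct — OK.
C6: Z = 9 is odd — violated.
C7: T = -4 = -4 (first disjunct) — OK.
C8: 12 / 3 = 4, so 3 divides 12 — OK.
C9: max(9, 12) = 12 — OK.

No — constraint 6 is not satisfied.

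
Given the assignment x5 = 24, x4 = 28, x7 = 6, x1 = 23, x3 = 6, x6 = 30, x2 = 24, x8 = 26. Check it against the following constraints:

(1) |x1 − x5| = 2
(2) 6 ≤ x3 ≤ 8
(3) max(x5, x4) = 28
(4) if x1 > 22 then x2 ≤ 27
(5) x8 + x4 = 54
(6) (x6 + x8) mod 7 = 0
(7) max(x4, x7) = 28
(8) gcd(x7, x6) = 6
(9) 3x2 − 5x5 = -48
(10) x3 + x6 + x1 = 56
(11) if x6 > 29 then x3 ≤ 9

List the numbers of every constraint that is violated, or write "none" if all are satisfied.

The assignment fails constraints 1 and 10.

(1) |23 − 24| = 1, not 2 — violated.
(2) x3 = 6 lies in [6, 8] — satisfied.
(3) max(24, 28) = 28 — satisfied.
(4) x1 = 23 > 22, so we need x2 ≤ 27; x2 = 24 ≤ 27 — satisfied.
(5) x8 + x4 = 26 + 28 = 54 — satisfied.
(6) x6 + x8 = 56; 56 mod 7 = 0 — satisfied.
(7) max(28, 6) = 28 — satisfied.
(8) gcd(6, 30) = 6 — satisfied.
(9) 3x2 − 5x5 = 3(24) − 5(24) = -48 — satisfied.
(10) x3 + x6 + x1 = 6 + 30 + 23 = 59, not 56 — violated.
(11) x6 = 30 > 29, so we need x3 ≤ 9; x3 = 6 ≤ 9 — satisfied.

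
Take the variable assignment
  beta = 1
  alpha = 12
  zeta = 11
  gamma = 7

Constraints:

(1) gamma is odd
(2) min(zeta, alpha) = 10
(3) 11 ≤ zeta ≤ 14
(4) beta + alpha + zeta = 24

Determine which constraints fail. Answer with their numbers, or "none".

(1) gamma = 7 is odd — holds.
(2) min(11, 12) = 11, not 10 — does not hold.
(3) zeta = 11 lies in [11, 14] — holds.
(4) beta + alpha + zeta = 1 + 12 + 11 = 24 — holds.

The assignment fails constraint 2.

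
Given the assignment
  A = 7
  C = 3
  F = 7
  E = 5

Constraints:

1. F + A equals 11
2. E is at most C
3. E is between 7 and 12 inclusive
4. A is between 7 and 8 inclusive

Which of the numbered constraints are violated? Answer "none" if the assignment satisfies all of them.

1. F + A = 7 + 7 = 14, not 11  FAIL
2. E = 5, C = 3; 5 > 3 (want ≤)  FAIL
3. E = 5 is outside [7, 12]  FAIL
4. A = 7 lies in [7, 8]  OK

The assignment fails constraints 1, 2, 3.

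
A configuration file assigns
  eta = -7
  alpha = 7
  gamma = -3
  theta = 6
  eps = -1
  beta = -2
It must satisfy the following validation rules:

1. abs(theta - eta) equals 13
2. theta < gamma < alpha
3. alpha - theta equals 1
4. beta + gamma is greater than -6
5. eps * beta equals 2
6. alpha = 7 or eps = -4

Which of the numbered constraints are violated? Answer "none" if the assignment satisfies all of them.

1. abs(6 - (-7)) = 13  ✔
2. values 6, -3, 7; theta = 6 is not < gamma = -3  ✘
3. alpha - theta = 7 - 6 = 1  ✔
4. beta + gamma = -2 + (-3) = -5; -5 > -6  ✔
5. eps * beta = -1 * (-2) = 2  ✔
6. alpha = 7 = 7 (first disjunct)  ✔

Violated: 2.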